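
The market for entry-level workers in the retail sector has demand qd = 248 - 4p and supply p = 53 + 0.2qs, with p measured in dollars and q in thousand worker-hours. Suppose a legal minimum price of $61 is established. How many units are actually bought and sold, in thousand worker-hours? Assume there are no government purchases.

Rearranging supply gives qs = 5p - 265. Setting quantity demanded equal to quantity supplied, 248 - 4p = 5p - 265, gives p* = 57 and q* = 20.
Since 61 > 57, the floor is binding.
At p = 61: qd = 248 - 4·61 = 4 and qs = 5·61 - 265 = 40.
The quantity actually transacted is the short side, demand: 4.

4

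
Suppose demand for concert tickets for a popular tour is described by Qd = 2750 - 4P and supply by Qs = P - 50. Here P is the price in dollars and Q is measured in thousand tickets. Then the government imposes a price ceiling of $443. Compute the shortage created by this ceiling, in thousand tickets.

In a free market, 2750 - 4P = P - 50 gives the equilibrium P* = 560, Q* = 510.
Since 443 < 560, the ceiling is binding.
At P = 443: Qd = 2750 - 4·443 = 978 and Qs = 443 - 50 = 393.
Shortage = Qd - Qs = 978 - 393 = 585.

585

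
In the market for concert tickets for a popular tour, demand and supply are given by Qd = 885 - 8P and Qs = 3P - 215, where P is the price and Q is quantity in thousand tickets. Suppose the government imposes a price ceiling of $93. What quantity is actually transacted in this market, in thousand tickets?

Setting quantity demanded equal to quantity supplied, 885 - 8P = 3P - 215, gives P* = 100 and Q* = 85.
The ceiling of 93 is below the equilibrium price 100, so it binds.
At P = 93: Qd = 885 - 8·93 = 141 and Qs = 3·93 - 215 = 64.
The quantity actually transacted is the short side, supply: 64.

64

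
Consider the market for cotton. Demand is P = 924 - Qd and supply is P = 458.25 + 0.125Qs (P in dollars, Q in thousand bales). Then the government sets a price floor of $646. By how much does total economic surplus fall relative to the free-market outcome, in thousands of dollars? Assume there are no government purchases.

Rearranging demand gives Qd = 924 - P; rearranging supply gives Qs = 8P - 3666. Equilibrium: 924 - P = 8P - 3666, so 4590 = 9P and P* = 510, Q* = 414.
The floor of 646 is above the equilibrium price 510, so it binds.
At P = 646: Qd = 924 - 646 = 278 and Qs = 8·646 - 3666 = 1502.
Quantity traded falls to 278. At Q = 278 the demand price is 924 - 278 = 646 and the supply price is (3666 + 278)/8 = 493.
Deadweight loss = ½ · (646 - 493) · (414 - 278) = ½ · 153 · 136 = 10404.

10404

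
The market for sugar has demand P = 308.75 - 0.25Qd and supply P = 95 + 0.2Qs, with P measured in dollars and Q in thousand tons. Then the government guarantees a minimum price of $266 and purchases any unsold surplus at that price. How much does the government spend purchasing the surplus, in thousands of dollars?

Rearranging demand gives Qd = 1235 - 4P; rearranging supply gives Qs = 5P - 475. Equilibrium: 1235 - 4P = 5P - 475, so 1710 = 9P and P* = 190, Q* = 475.
Because the floor (266) lies above the market-clearing price, it is binding.
At P = 266: Qd = 1235 - 4·266 = 171 and Qs = 5·266 - 475 = 855.
Surplus = Qs - Qd = 684.
Government expenditure = surplus × support price = 684 × 266 = 181944.

181944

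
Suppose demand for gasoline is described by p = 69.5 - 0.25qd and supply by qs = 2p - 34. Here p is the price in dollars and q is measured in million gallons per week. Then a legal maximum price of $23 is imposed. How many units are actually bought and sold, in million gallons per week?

12

Rearranging demand gives qd = 278 - 4p. In a free market, 278 - 4p = 2p - 34 gives the equilibrium p* = 52, q* = 70.
Since 23 < 52, the ceiling is binding.
At p = 23: qd = 278 - 4·23 = 186 and qs = 2·23 - 34 = 12.
The quantity actually transacted is the short side, supply: 12.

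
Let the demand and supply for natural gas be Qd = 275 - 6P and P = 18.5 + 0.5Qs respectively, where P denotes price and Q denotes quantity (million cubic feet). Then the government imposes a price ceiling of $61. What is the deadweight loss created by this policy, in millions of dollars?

Rearranging supply gives Qs = 2P - 37. In a free market, 275 - 6P = 2P - 37 gives the equilibrium P* = 39, Q* = 41.
The ceiling of 61 is above the equilibrium price 39, so it is not binding; the market clears at P* = 39, Q* = 41.
Since the control does not bind, no trades are prevented and deadweight loss is zero.

0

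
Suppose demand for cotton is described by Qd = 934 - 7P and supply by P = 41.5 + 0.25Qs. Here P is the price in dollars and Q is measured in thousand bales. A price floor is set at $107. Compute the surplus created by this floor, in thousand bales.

Rearranging supply gives Qs = 4P - 166. Equilibrium: 934 - 7P = 4P - 166, so 1100 = 11P and P* = 100, Q* = 234.
Since 107 > 100, the floor is binding.
At P = 107: Qd = 934 - 7·107 = 185 and Qs = 4·107 - 166 = 262.
Surplus = Qs - Qd = 262 - 185 = 77.

77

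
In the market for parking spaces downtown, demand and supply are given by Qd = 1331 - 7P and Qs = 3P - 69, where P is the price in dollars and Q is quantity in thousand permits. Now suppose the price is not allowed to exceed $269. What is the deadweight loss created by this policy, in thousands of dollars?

Setting quantity demanded equal to quantity supplied, 1331 - 7P = 3P - 69, gives P* = 140 and Q* = 351.
The ceiling of 269 is above the equilibrium price 140, so it is not binding; the market clears at P* = 140, Q* = 351.
Since the control does not bind, no trades are prevented and deadweight loss is zero.

0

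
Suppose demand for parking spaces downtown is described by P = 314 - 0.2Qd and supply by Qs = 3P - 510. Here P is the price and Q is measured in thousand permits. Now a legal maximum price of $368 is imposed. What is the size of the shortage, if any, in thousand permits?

0

Rearranging demand gives Qd = 1570 - 5P. Equilibrium: 1570 - 5P = 3P - 510, so 2080 = 8P and P* = 260, Q* = 270.
Since 368 is above P* = 260, the ceiling does not bind and the free-market outcome prevails.
Since the control does not bind, there is no shortage.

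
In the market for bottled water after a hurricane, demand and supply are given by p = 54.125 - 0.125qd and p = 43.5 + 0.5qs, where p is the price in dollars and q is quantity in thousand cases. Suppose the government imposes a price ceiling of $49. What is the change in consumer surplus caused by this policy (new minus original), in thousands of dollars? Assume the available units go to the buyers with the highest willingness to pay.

Rearranging demand gives qd = 433 - 8p; rearranging supply gives qs = 2p - 87. Without the control the market clears where 433 - 8p = 2p - 87, i.e. p* = 52 and q* = 17.
Because the ceiling (49) lies below the market-clearing price, it is binding.
At p = 49: qd = 433 - 8·49 = 41 and qs = 2·49 - 87 = 11.
Consumer surplus without the control is ½ · (54.125 - 52) · 17 = 18.0625.
With the ceiling, 11 units are sold at 49 (assume they go to the highest-value buyers). The demand price at q = 11 is 52.75, so CS = ½ · [(54.125 - 49) + (52.75 - 49)] · 11 = 48.8125.
Change in consumer surplus = 48.8125 - 18.0625 = 30.75.

30.75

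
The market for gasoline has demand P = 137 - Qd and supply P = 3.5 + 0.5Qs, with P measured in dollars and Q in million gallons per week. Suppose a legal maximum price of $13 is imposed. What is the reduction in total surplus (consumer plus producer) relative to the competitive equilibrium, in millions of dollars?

Rearranging demand gives Qd = 137 - P; rearranging supply gives Qs = 2P - 7. Setting quantity demanded equal to quantity supplied, 137 - P = 2P - 7, gives P* = 48 and Q* = 89.
Because the ceiling (13) lies below the market-clearing price, it is binding.
At P = 13: Qd = 137 - 13 = 124 and Qs = 2·13 - 7 = 19.
Quantity traded falls to 19. At Q = 19 the demand price is 137 - 19 = 118 and the supply price is (7 + 19)/2 = 13.
Deadweight loss = ½ · (118 - 13) · (89 - 19) = ½ · 105 · 70 = 3675.

3675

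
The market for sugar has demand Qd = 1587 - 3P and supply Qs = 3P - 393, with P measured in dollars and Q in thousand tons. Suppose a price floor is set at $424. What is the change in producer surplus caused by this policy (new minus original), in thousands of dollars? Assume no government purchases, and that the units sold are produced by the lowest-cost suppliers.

16356

In a free market, 1587 - 3P = 3P - 393 gives the equilibrium P* = 330, Q* = 597.
Because the floor (424) lies above the market-clearing price, it is binding.
At P = 424: Qd = 1587 - 3·424 = 315 and Qs = 3·424 - 393 = 879.
Producer surplus without the control is ½ · (330 - 131) · 597 = 59401.5.
With the floor, 315 units are sold at 424. The supply price at Q = 315 is 236, so PS = ½ · [(424 - 131) + (424 - 236)] · 315 = 75757.5.
Change in producer surplus = 75757.5 - 59401.5 = 16356.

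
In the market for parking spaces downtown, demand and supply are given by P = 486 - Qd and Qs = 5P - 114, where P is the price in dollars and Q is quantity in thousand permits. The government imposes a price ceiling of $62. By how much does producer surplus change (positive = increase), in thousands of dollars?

-11058

Rearranging demand gives Qd = 486 - P. Setting quantity demanded equal to quantity supplied, 486 - P = 5P - 114, gives P* = 100 and Q* = 386.
Because the ceiling (62) lies below the market-clearing price, it is binding.
At P = 62: Qd = 486 - 62 = 424 and Qs = 5·62 - 114 = 196.
Producer surplus without the control is ½ · (100 - 22.8) · 386 = 14899.6.
With the ceiling, producers sell 196 units at 62, so PS = ½ · (62 - 22.8) · 196 = 3841.6.
Change in producer surplus = 3841.6 - 14899.6 = -11058.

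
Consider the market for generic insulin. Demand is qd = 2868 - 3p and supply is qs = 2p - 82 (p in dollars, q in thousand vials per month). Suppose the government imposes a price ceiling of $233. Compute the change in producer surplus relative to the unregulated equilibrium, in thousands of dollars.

Setting quantity demanded equal to quantity supplied, 2868 - 3p = 2p - 82, gives p* = 590 and q* = 1098.
Since 233 < 590, the ceiling is binding.
At p = 233: qd = 2868 - 3·233 = 2169 and qs = 2·233 - 82 = 384.
Producer surplus without the control is ½ · (590 - 41) · 1098 = 301401.
With the ceiling, producers sell 384 units at 233, so PS = ½ · (233 - 41) · 384 = 36864.
Change in producer surplus = 36864 - 301401 = -264537.

-264537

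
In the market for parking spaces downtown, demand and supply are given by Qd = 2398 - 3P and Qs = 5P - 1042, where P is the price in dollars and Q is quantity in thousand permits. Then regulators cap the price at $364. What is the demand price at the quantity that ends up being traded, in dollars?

Equilibrium: 2398 - 3P = 5P - 1042, so 3440 = 8P and P* = 430, Q* = 1108.
The ceiling of 364 is below the equilibrium price 430, so it binds.
At P = 364: Qd = 2398 - 3·364 = 1306 and Qs = 5·364 - 1042 = 778.
Only 778 units reach the market. On the demand curve, the marginal buyer's willingness to pay at Q = 778 is (2398 - 778)/3 = 540.

540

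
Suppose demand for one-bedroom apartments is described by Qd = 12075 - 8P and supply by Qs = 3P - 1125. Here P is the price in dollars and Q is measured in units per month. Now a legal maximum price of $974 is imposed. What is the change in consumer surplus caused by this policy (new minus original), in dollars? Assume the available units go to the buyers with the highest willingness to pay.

377391.75

In a free market, 12075 - 8P = 3P - 1125 gives the equilibrium P* = 1200, Q* = 2475.
Since 974 < 1200, the ceiling is binding.
At P = 974: Qd = 12075 - 8·974 = 4283 and Qs = 3·974 - 1125 = 1797.
Consumer surplus without the control is ½ · (1509.375 - 1200) · 2475 = 382851.5625.
With the ceiling, 1797 units are sold at 974 (assume they go to the highest-value buyers). The demand price at Q = 1797 is 1284.75, so CS = ½ · [(1509.375 - 974) + (1284.75 - 974)] · 1797 = 760243.3125.
Change in consumer surplus = 760243.3125 - 382851.5625 = 377391.75.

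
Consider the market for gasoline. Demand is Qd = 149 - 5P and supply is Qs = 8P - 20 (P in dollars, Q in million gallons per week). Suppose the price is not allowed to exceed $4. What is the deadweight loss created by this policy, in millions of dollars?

In a free market, 149 - 5P = 8P - 20 gives the equilibrium P* = 13, Q* = 84.
Because the ceiling (4) lies below the market-clearing price, it is binding.
At P = 4: Qd = 149 - 5·4 = 129 and Qs = 8·4 - 20 = 12.
Quantity traded falls to 12. At Q = 12 the demand price is (149 - 12)/5 = 27.4 and the supply price is (20 + 12)/8 = 4.
Deadweight loss = ½ · (27.4 - 4) · (84 - 12) = ½ · 23.4 · 72 = 842.4.

842.4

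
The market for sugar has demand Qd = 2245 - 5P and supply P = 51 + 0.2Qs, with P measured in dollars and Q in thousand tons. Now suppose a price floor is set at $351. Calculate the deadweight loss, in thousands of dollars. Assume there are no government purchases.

51005

Rearranging supply gives Qs = 5P - 255. In a free market, 2245 - 5P = 5P - 255 gives the equilibrium P* = 250, Q* = 995.
Because the floor (351) lies above the market-clearing price, it is binding.
At P = 351: Qd = 2245 - 5·351 = 490 and Qs = 5·351 - 255 = 1500.
Quantity traded falls to 490. At Q = 490 the demand price is (2245 - 490)/5 = 351 and the supply price is (255 + 490)/5 = 149.
Deadweight loss = ½ · (351 - 149) · (995 - 490) = ½ · 202 · 505 = 51005.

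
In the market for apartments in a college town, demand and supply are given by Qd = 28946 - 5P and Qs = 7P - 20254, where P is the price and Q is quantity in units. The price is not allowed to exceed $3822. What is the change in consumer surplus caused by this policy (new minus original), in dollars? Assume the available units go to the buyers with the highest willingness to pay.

Equilibrium: 28946 - 5P = 7P - 20254, so 49200 = 12P and P* = 4100, Q* = 8446.
Since 3822 < 4100, the ceiling is binding.
At P = 3822: Qd = 28946 - 5·3822 = 9836 and Qs = 7·3822 - 20254 = 6500.
Consumer surplus without the control is ½ · (5789.2 - 4100) · 8446 = 7133491.6.
With the ceiling, 6500 units are sold at 3822 (assume they go to the highest-value buyers). The demand price at Q = 6500 is 4489.2, so CS = ½ · [(5789.2 - 3822) + (4489.2 - 3822)] · 6500 = 8561800.
Change in consumer surplus = 8561800 - 7133491.6 = 1428308.4.

1428308.4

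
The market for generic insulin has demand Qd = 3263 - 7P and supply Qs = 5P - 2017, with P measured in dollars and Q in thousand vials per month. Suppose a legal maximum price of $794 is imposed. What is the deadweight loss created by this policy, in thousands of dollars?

0

Setting quantity demanded equal to quantity supplied, 3263 - 7P = 5P - 2017, gives P* = 440 and Q* = 183.
The ceiling of 794 is above the equilibrium price 440, so it is not binding; the market clears at P* = 440, Q* = 183.
Since the control does not bind, no trades are prevented and deadweight loss is zero.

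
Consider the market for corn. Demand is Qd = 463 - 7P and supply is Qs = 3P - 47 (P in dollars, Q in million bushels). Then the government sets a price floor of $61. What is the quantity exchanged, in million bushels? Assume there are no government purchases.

36

Without the control the market clears where 463 - 7P = 3P - 47, i.e. P* = 51 and Q* = 106.
Since 61 > 51, the floor is binding.
At P = 61: Qd = 463 - 7·61 = 36 and Qs = 3·61 - 47 = 136.
The quantity actually transacted is the short side, demand: 36.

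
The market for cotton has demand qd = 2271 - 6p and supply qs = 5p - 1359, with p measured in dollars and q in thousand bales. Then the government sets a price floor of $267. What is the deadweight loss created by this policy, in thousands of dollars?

In a free market, 2271 - 6p = 5p - 1359 gives the equilibrium p* = 330, q* = 291.
The floor of 267 is below the equilibrium price 330, so it is not binding; the market clears at p* = 330, q* = 291.
Since the control does not bind, no trades are prevented and deadweight loss is zero.

0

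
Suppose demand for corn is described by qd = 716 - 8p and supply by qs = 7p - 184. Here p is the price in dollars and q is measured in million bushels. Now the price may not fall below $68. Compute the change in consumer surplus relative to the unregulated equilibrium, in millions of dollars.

Equilibrium: 716 - 8p = 7p - 184, so 900 = 15p and p* = 60, q* = 236.
Since 68 > 60, the floor is binding.
At p = 68: qd = 716 - 8·68 = 172 and qs = 7·68 - 184 = 292.
Consumer surplus without the control is ½ · (89.5 - 60) · 236 = 3481.
With the floor, consumers buy 172 units at 68, so CS = ½ · (89.5 - 68) · 172 = 1849.
Change in consumer surplus = 1849 - 3481 = -1632.

-1632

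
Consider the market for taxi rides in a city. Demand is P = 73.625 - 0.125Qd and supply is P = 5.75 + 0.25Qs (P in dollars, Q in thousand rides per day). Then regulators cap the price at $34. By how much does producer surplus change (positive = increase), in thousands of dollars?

Rearranging demand gives Qd = 589 - 8P; rearranging supply gives Qs = 4P - 23. In a free market, 589 - 8P = 4P - 23 gives the equilibrium P* = 51, Q* = 181.
Since 34 < 51, the ceiling is binding.
At P = 34: Qd = 589 - 8·34 = 317 and Qs = 4·34 - 23 = 113.
Producer surplus without the control is ½ · (51 - 5.75) · 181 = 4095.125.
With the ceiling, producers sell 113 units at 34, so PS = ½ · (34 - 5.75) · 113 = 1596.125.
Change in producer surplus = 1596.125 - 4095.125 = -2499.

-2499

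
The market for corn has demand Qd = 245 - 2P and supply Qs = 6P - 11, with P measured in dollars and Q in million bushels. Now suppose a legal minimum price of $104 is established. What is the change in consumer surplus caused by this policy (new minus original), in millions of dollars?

-7848

Without the control the market clears where 245 - 2P = 6P - 11, i.e. P* = 32 and Q* = 181.
Since 104 > 32, the floor is binding.
At P = 104: Qd = 245 - 2·104 = 37 and Qs = 6·104 - 11 = 613.
Consumer surplus without the control is ½ · (122.5 - 32) · 181 = 8190.25.
With the floor, consumers buy 37 units at 104, so CS = ½ · (122.5 - 104) · 37 = 342.25.
Change in consumer surplus = 342.25 - 8190.25 = -7848.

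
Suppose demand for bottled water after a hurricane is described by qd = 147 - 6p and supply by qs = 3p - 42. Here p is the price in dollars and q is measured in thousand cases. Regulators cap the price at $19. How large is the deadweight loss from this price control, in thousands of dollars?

In a free market, 147 - 6p = 3p - 42 gives the equilibrium p* = 21, q* = 21.
The ceiling of 19 is below the equilibrium price 21, so it binds.
At p = 19: qd = 147 - 6·19 = 33 and qs = 3·19 - 42 = 15.
Quantity traded falls to 15. At q = 15 the demand price is (147 - 15)/6 = 22 and the supply price is (42 + 15)/3 = 19.
Deadweight loss = ½ · (22 - 19) · (21 - 15) = ½ · 3 · 6 = 9.

9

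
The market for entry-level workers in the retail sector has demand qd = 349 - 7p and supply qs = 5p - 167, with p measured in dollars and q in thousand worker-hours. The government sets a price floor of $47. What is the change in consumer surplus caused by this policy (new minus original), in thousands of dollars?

-136

Setting quantity demanded equal to quantity supplied, 349 - 7p = 5p - 167, gives p* = 43 and q* = 48.
Since 47 > 43, the floor is binding.
At p = 47: qd = 349 - 7·47 = 20 and qs = 5·47 - 167 = 68.
Consumer surplus without the control is ½ · (349/7 - 43) · 48 = 1152/7.
With the floor, consumers buy 20 units at 47, so CS = ½ · (349/7 - 47) · 20 = 200/7.
Change in consumer surplus = 200/7 - 1152/7 = -136.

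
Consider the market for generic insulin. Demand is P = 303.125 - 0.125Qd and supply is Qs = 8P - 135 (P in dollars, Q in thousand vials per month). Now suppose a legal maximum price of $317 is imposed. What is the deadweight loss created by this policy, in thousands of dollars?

0

Rearranging demand gives Qd = 2425 - 8P. Setting quantity demanded equal to quantity supplied, 2425 - 8P = 8P - 135, gives P* = 160 and Q* = 1145.
The ceiling of 317 is above the equilibrium price 160, so it is not binding; the market clears at P* = 160, Q* = 1145.
Since the control does not bind, no trades are prevented and deadweight loss is zero.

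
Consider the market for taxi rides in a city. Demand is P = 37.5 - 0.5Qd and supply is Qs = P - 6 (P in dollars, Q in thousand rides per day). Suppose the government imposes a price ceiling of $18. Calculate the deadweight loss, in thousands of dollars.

60.75

Rearranging demand gives Qd = 75 - 2P. In a free market, 75 - 2P = P - 6 gives the equilibrium P* = 27, Q* = 21.
Since 18 < 27, the ceiling is binding.
At P = 18: Qd = 75 - 2·18 = 39 and Qs = 18 - 6 = 12.
Quantity traded falls to 12. At Q = 12 the demand price is (75 - 12)/2 = 31.5 and the supply price is 6 + 12 = 18.
Deadweight loss = ½ · (31.5 - 18) · (21 - 12) = ½ · 13.5 · 9 = 60.75.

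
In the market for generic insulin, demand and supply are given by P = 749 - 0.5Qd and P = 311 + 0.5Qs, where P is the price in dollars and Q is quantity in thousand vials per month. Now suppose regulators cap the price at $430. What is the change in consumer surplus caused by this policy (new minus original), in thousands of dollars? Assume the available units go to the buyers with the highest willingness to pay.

13800

Rearranging demand gives Qd = 1498 - 2P; rearranging supply gives Qs = 2P - 622. Setting quantity demanded equal to quantity supplied, 1498 - 2P = 2P - 622, gives P* = 530 and Q* = 438.
Because the ceiling (430) lies below the market-clearing price, it is binding.
At P = 430: Qd = 1498 - 2·430 = 638 and Qs = 2·430 - 622 = 238.
Consumer surplus without the control is ½ · (749 - 530) · 438 = 47961.
With the ceiling, 238 units are sold at 430 (assume they go to the highest-value buyers). The demand price at Q = 238 is 630, so CS = ½ · [(749 - 430) + (630 - 430)] · 238 = 61761.
Change in consumer surplus = 61761 - 47961 = 13800.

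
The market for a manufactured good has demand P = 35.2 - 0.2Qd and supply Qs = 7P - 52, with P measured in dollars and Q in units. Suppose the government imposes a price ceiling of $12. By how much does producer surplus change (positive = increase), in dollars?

Rearranging demand gives Qd = 176 - 5P. In a free market, 176 - 5P = 7P - 52 gives the equilibrium P* = 19, Q* = 81.
Since 12 < 19, the ceiling is binding.
At P = 12: Qd = 176 - 5·12 = 116 and Qs = 7·12 - 52 = 32.
Producer surplus without the control is ½ · (19 - 52/7) · 81 = 6561/14.
With the ceiling, producers sell 32 units at 12, so PS = ½ · (12 - 52/7) · 32 = 512/7.
Change in producer surplus = 512/7 - 6561/14 = -395.5.

-395.5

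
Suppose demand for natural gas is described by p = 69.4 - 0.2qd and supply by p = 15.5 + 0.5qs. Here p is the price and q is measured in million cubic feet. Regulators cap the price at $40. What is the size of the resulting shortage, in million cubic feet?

Rearranging demand gives qd = 347 - 5p; rearranging supply gives qs = 2p - 31. Without the control the market clears where 347 - 5p = 2p - 31, i.e. p* = 54 and q* = 77.
The ceiling of 40 is below the equilibrium price 54, so it binds.
At p = 40: qd = 347 - 5·40 = 147 and qs = 2·40 - 31 = 49.
Shortage = qd - qs = 147 - 49 = 98.

98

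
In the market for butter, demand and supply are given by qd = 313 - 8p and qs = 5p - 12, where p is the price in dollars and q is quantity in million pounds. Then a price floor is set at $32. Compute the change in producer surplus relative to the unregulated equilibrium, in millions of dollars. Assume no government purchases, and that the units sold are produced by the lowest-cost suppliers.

85.4

Equilibrium: 313 - 8p = 5p - 12, so 325 = 13p and p* = 25, q* = 113.
Since 32 > 25, the floor is binding.
At p = 32: qd = 313 - 8·32 = 57 and qs = 5·32 - 12 = 148.
Producer surplus without the control is ½ · (25 - 2.4) · 113 = 1276.9.
With the floor, 57 units are sold at 32. The supply price at q = 57 is 13.8, so PS = ½ · [(32 - 2.4) + (32 - 13.8)] · 57 = 1362.3.
Change in producer surplus = 1362.3 - 1276.9 = 85.4.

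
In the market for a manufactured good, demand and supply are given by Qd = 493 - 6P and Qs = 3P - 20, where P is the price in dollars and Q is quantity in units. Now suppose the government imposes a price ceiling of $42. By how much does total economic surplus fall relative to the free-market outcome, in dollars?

506.25

Equilibrium: 493 - 6P = 3P - 20, so 513 = 9P and P* = 57, Q* = 151.
Since 42 < 57, the ceiling is binding.
At P = 42: Qd = 493 - 6·42 = 241 and Qs = 3·42 - 20 = 106.
Quantity traded falls to 106. At Q = 106 the demand price is (493 - 106)/6 = 64.5 and the supply price is (20 + 106)/3 = 42.
Deadweight loss = ½ · (64.5 - 42) · (151 - 106) = ½ · 22.5 · 45 = 506.25.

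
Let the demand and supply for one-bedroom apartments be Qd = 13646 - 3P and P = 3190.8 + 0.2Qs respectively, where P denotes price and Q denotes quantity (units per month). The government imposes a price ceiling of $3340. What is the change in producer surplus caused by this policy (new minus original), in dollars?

Rearranging supply gives Qs = 5P - 15954. In a free market, 13646 - 3P = 5P - 15954 gives the equilibrium P* = 3700, Q* = 2546.
Because the ceiling (3340) lies below the market-clearing price, it is binding.
At P = 3340: Qd = 13646 - 3·3340 = 3626 and Qs = 5·3340 - 15954 = 746.
Producer surplus without the control is ½ · (3700 - 3190.8) · 2546 = 648211.6.
With the ceiling, producers sell 746 units at 3340, so PS = ½ · (3340 - 3190.8) · 746 = 55651.6.
Change in producer surplus = 55651.6 - 648211.6 = -592560.

-592560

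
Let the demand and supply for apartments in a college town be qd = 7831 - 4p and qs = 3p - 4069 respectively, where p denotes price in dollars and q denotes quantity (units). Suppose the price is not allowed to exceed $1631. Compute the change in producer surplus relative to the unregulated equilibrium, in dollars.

Equilibrium: 7831 - 4p = 3p - 4069, so 11900 = 7p and p* = 1700, q* = 1031.
The ceiling of 1631 is below the equilibrium price 1700, so it binds.
At p = 1631: qd = 7831 - 4·1631 = 1307 and qs = 3·1631 - 4069 = 824.
Producer surplus without the control is ½ · (1700 - 4069/3) · 1031 = 1062961/6.
With the ceiling, producers sell 824 units at 1631, so PS = ½ · (1631 - 4069/3) · 824 = 339488/3.
Change in producer surplus = 339488/3 - 1062961/6 = -63997.5.

-63997.5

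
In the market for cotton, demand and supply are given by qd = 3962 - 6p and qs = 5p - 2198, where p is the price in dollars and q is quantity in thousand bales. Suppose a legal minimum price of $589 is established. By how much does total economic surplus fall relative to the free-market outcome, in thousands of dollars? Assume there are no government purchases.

Without the control the market clears where 3962 - 6p = 5p - 2198, i.e. p* = 560 and q* = 602.
Because the floor (589) lies above the market-clearing price, it is binding.
At p = 589: qd = 3962 - 6·589 = 428 and qs = 5·589 - 2198 = 747.
Quantity traded falls to 428. At q = 428 the demand price is (3962 - 428)/6 = 589 and the supply price is (2198 + 428)/5 = 525.2.
Deadweight loss = ½ · (589 - 525.2) · (602 - 428) = ½ · 63.8 · 174 = 5550.6.

5550.6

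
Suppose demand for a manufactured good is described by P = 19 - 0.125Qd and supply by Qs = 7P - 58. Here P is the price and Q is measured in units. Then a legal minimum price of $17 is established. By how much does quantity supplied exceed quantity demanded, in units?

45

Rearranging demand gives Qd = 152 - 8P. Without the control the market clears where 152 - 8P = 7P - 58, i.e. P* = 14 and Q* = 40.
The floor of 17 is above the equilibrium price 14, so it binds.
At P = 17: Qd = 152 - 8·17 = 16 and Qs = 7·17 - 58 = 61.
Surplus = Qs - Qd = 61 - 16 = 45.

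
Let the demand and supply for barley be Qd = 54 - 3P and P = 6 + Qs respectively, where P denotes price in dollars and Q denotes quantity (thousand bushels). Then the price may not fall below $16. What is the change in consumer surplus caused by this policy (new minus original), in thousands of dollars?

-7.5

Rearranging supply gives Qs = P - 6. Setting quantity demanded equal to quantity supplied, 54 - 3P = P - 6, gives P* = 15 and Q* = 9.
Since 16 > 15, the floor is binding.
At P = 16: Qd = 54 - 3·16 = 6 and Qs = 16 - 6 = 10.
Consumer surplus without the control is ½ · (18 - 15) · 9 = 13.5.
With the floor, consumers buy 6 units at 16, so CS = ½ · (18 - 16) · 6 = 6.
Change in consumer surplus = 6 - 13.5 = -7.5.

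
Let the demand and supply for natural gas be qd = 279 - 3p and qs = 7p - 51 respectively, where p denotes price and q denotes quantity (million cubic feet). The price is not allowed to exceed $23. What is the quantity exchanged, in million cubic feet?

110

In a free market, 279 - 3p = 7p - 51 gives the equilibrium p* = 33, q* = 180.
Since 23 < 33, the ceiling is binding.
At p = 23: qd = 279 - 3·23 = 210 and qs = 7·23 - 51 = 110.
The quantity actually transacted is the short side, supply: 110.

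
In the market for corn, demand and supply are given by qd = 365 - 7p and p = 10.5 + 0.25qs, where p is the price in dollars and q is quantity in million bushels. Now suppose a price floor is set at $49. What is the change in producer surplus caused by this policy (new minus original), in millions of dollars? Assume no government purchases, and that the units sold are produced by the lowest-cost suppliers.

Rearranging supply gives qs = 4p - 42. Equilibrium: 365 - 7p = 4p - 42, so 407 = 11p and p* = 37, q* = 106.
The floor of 49 is above the equilibrium price 37, so it binds.
At p = 49: qd = 365 - 7·49 = 22 and qs = 4·49 - 42 = 154.
Producer surplus without the control is ½ · (37 - 10.5) · 106 = 1404.5.
With the floor, 22 units are sold at 49. The supply price at q = 22 is 16, so PS = ½ · [(49 - 10.5) + (49 - 16)] · 22 = 786.5.
Change in producer surplus = 786.5 - 1404.5 = -618.

-618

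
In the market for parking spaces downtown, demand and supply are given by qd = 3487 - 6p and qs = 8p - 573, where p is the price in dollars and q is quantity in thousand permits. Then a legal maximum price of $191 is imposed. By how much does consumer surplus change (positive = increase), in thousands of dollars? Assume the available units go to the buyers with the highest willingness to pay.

42273

Without the control the market clears where 3487 - 6p = 8p - 573, i.e. p* = 290 and q* = 1747.
The ceiling of 191 is below the equilibrium price 290, so it binds.
At p = 191: qd = 3487 - 6·191 = 2341 and qs = 8·191 - 573 = 955.
Consumer surplus without the control is ½ · (3487/6 - 290) · 1747 = 3052009/12.
With the ceiling, 955 units are sold at 191 (assume they go to the highest-value buyers). The demand price at q = 955 is 422, so CS = ½ · [(3487/6 - 191) + (422 - 191)] · 955 = 3559285/12.
Change in consumer surplus = 3559285/12 - 3052009/12 = 42273.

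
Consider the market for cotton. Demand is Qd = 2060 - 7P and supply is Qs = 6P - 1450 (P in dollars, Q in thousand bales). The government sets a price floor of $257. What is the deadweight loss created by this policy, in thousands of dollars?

0

Equilibrium: 2060 - 7P = 6P - 1450, so 3510 = 13P and P* = 270, Q* = 170.
Since 257 is below P* = 270, the floor does not bind and the free-market outcome prevails.
Since the control does not bind, no trades are prevented and deadweight loss is zero.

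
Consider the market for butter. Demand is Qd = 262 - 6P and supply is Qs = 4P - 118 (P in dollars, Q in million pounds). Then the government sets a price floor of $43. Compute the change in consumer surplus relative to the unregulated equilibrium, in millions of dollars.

In a free market, 262 - 6P = 4P - 118 gives the equilibrium P* = 38, Q* = 34.
Because the floor (43) lies above the market-clearing price, it is binding.
At P = 43: Qd = 262 - 6·43 = 4 and Qs = 4·43 - 118 = 54.
Consumer surplus without the control is ½ · (131/3 - 38) · 34 = 289/3.
With the floor, consumers buy 4 units at 43, so CS = ½ · (131/3 - 43) · 4 = 4/3.
Change in consumer surplus = 4/3 - 289/3 = -95.

-95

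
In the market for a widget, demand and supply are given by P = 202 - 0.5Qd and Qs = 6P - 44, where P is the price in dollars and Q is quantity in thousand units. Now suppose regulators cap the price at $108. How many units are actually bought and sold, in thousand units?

292

Rearranging demand gives Qd = 404 - 2P. Without the control the market clears where 404 - 2P = 6P - 44, i.e. P* = 56 and Q* = 292.
The ceiling of 108 is above the equilibrium price 56, so it is not binding; the market clears at P* = 56, Q* = 292.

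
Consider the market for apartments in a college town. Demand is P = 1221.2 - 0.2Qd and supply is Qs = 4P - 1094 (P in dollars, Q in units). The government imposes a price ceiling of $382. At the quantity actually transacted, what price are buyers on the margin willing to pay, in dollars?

Rearranging demand gives Qd = 6106 - 5P. In a free market, 6106 - 5P = 4P - 1094 gives the equilibrium P* = 800, Q* = 2106.
The ceiling of 382 is below the equilibrium price 800, so it binds.
At P = 382: Qd = 6106 - 5·382 = 4196 and Qs = 4·382 - 1094 = 434.
Only 434 units reach the market. On the demand curve, the marginal buyer's willingness to pay at Q = 434 is (6106 - 434)/5 = 1134.4.

1134.4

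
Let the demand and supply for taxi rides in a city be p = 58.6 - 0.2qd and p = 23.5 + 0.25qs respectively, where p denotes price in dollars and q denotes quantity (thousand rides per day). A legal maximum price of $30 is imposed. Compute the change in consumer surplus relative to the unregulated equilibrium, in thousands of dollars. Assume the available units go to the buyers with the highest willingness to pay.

67.6

Rearranging demand gives qd = 293 - 5p; rearranging supply gives qs = 4p - 94. Setting quantity demanded equal to quantity supplied, 293 - 5p = 4p - 94, gives p* = 43 and q* = 78.
Because the ceiling (30) lies below the market-clearing price, it is binding.
At p = 30: qd = 293 - 5·30 = 143 and qs = 4·30 - 94 = 26.
Consumer surplus without the control is ½ · (58.6 - 43) · 78 = 608.4.
With the ceiling, 26 units are sold at 30 (assume they go to the highest-value buyers). The demand price at q = 26 is 53.4, so CS = ½ · [(58.6 - 30) + (53.4 - 30)] · 26 = 676.
Change in consumer surplus = 676 - 608.4 = 67.6.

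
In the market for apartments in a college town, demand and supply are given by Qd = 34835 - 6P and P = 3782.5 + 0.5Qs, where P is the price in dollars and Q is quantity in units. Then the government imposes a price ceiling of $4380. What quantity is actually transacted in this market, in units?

1195

Rearranging supply gives Qs = 2P - 7565. Without the control the market clears where 34835 - 6P = 2P - 7565, i.e. P* = 5300 and Q* = 3035.
Since 4380 < 5300, the ceiling is binding.
At P = 4380: Qd = 34835 - 6·4380 = 8555 and Qs = 2·4380 - 7565 = 1195.
The quantity actually transacted is the short side, supply: 1195.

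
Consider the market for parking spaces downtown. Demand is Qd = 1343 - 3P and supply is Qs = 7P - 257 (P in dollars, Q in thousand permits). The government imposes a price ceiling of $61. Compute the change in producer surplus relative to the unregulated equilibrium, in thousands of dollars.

-51133.5

Equilibrium: 1343 - 3P = 7P - 257, so 1600 = 10P and P* = 160, Q* = 863.
Since 61 < 160, the ceiling is binding.
At P = 61: Qd = 1343 - 3·61 = 1160 and Qs = 7·61 - 257 = 170.
Producer surplus without the control is ½ · (160 - 257/7) · 863 = 744769/14.
With the ceiling, producers sell 170 units at 61, so PS = ½ · (61 - 257/7) · 170 = 14450/7.
Change in producer surplus = 14450/7 - 744769/14 = -51133.5.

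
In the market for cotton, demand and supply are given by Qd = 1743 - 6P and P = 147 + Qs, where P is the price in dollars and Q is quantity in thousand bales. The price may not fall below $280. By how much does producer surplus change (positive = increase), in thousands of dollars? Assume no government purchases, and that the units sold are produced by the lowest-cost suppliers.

Rearranging supply gives Qs = P - 147. In a free market, 1743 - 6P = P - 147 gives the equilibrium P* = 270, Q* = 123.
The floor of 280 is above the equilibrium price 270, so it binds.
At P = 280: Qd = 1743 - 6·280 = 63 and Qs = 280 - 147 = 133.
Producer surplus without the control is ½ · (270 - 147) · 123 = 7564.5.
With the floor, 63 units are sold at 280. The supply price at Q = 63 is 210, so PS = ½ · [(280 - 147) + (280 - 210)] · 63 = 6394.5.
Change in producer surplus = 6394.5 - 7564.5 = -1170.

-1170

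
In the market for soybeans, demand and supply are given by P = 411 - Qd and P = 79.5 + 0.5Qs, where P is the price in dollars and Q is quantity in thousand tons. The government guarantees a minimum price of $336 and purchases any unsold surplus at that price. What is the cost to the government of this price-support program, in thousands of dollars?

Rearranging demand gives Qd = 411 - P; rearranging supply gives Qs = 2P - 159. Without the control the market clears where 411 - P = 2P - 159, i.e. P* = 190 and Q* = 221.
Since 336 > 190, the floor is binding.
At P = 336: Qd = 411 - 336 = 75 and Qs = 2·336 - 159 = 513.
Surplus = Qs - Qd = 438.
Government expenditure = surplus × support price = 438 × 336 = 147168.

147168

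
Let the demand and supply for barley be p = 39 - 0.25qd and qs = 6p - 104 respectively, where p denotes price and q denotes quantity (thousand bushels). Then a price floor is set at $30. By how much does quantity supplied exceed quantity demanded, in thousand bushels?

40

Rearranging demand gives qd = 156 - 4p. In a free market, 156 - 4p = 6p - 104 gives the equilibrium p* = 26, q* = 52.
Since 30 > 26, the floor is binding.
At p = 30: qd = 156 - 4·30 = 36 and qs = 6·30 - 104 = 76.
Surplus = qs - qd = 76 - 36 = 40.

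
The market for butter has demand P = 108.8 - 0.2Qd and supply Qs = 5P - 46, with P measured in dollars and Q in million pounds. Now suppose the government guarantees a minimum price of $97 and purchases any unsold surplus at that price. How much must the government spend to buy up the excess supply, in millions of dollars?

Rearranging demand gives Qd = 544 - 5P. Setting quantity demanded equal to quantity supplied, 544 - 5P = 5P - 46, gives P* = 59 and Q* = 249.
The floor of 97 is above the equilibrium price 59, so it binds.
At P = 97: Qd = 544 - 5·97 = 59 and Qs = 5·97 - 46 = 439.
Surplus = Qs - Qd = 380.
Government expenditure = surplus × support price = 380 × 97 = 36860.

36860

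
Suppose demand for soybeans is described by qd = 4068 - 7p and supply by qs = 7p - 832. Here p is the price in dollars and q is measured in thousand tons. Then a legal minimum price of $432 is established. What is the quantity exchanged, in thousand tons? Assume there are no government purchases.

1044

Setting quantity demanded equal to quantity supplied, 4068 - 7p = 7p - 832, gives p* = 350 and q* = 1618.
Because the floor (432) lies above the market-clearing price, it is binding.
At p = 432: qd = 4068 - 7·432 = 1044 and qs = 7·432 - 832 = 2192.
The quantity actually transacted is the short side, demand: 1044.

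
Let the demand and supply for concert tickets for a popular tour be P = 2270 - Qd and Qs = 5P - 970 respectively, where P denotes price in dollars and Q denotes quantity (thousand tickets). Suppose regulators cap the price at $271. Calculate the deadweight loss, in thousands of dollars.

Rearranging demand gives Qd = 2270 - P. Without the control the market clears where 2270 - P = 5P - 970, i.e. P* = 540 and Q* = 1730.
The ceiling of 271 is below the equilibrium price 540, so it binds.
At P = 271: Qd = 2270 - 271 = 1999 and Qs = 5·271 - 970 = 385.
Quantity traded falls to 385. At Q = 385 the demand price is 2270 - 385 = 1885 and the supply price is (970 + 385)/5 = 271.
Deadweight loss = ½ · (1885 - 271) · (1730 - 385) = ½ · 1614 · 1345 = 1085415.

1085415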